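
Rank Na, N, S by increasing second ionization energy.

S < N < Na

Consider each +1 ion: Na⁺ is the bare [Ne] core; N⁺ still has 4 valence electrons; S⁺ still has 5 valence electrons.
Pulling an electron out of a noble-gas core costs far more than removing a remaining valence electron, so Na sits at the high end of IE_2.
Valence configurations: N⁺ [He]2s²2p², S⁺ [Ne]3s²3p³.
Tabulated IE_2 (kJ/mol): Na 4562, N 2856, S 2252.
Putting it together, IE_2: S < N < Na.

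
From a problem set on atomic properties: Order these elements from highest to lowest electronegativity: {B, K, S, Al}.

Electronegativity increases across a period and decreases down a group, tracking effective nuclear charge and atomic size.
These span different periods and groups, so the two trends combine.
Al > K: both effects reinforce here, so Al is clearly the higher of the two.
B > Al: B sits above Al in group 13, so the down-group effect alone puts B higher.
S > B: period and group pull opposite ways; the across-period shift dominates (2.58 vs 2.04).
For reference (Pauling): B 2.04, Al 1.61, S 2.58, K 0.82.
So from highest to lowest: S > B > Al > K.

S, B, Al, K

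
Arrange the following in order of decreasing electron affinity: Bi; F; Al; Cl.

Cl > F > Bi > Al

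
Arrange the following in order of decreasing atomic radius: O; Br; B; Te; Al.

B is in period 2, group 13; O is in period 2, group 16; Al is in period 3, group 13; Br is in period 4, group 17; Te is in period 5, group 16.
Radius decreases left→right (rising Z_eff, same n) and increases top→bottom (higher n).
Neither a single period nor a single group — weigh both effects.
B > O: both are in period 2; the period trend gives B the larger value.
Br > B: period and group pull opposite ways; the down-group shift dominates (114 vs 85 pm).
Al > Br: the two effects oppose for this pair; the across-period effect wins (126 vs 114 pm).
Te > Al: the two effects oppose for this pair; the down-group effect wins (136 vs 126 pm).
For reference (pm): B 85, O 63, Al 126, Br 114, Te 136.
So from largest to smallest: Te > Al > Br > B > O.

Te > Al > Br > B > O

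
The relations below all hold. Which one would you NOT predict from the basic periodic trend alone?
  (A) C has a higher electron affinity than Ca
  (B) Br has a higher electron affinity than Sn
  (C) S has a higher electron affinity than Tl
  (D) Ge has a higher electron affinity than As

(D)

The general trend: electron affinity increases across a period and decreases down a group.
(A) C (period 2, group 14) vs Ca (period 4, group 2): the stated order agrees with the simple trend.
(B) Br (period 4, group 17) vs Sn (period 5, group 14): the stated order agrees with the simple trend.
(C) S (period 3, group 16) vs Tl (period 6, group 13): the stated order agrees with the simple trend.
(D) Ge (period 4, group 14) vs As (period 4, group 15): the stated order contradicts the simple trend.
The exception is (D): adding an electron to As's half-filled 4p³ is unfavourable, so Ge (4p²) has the more exothermic EA.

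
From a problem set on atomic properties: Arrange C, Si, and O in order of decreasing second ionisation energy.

The second ionization energy removes an electron from the +1 ion. For each element: C⁺ still has 3 valence electrons; Si⁺ still has 3 valence electrons; O⁺ still has 5 valence electrons.
All are still removing valence electrons, so compare the +1 ions as you would atoms: IE_2 generally rises across a period (higher Z_eff) and falls down a group (larger shell), subject to the usual subshell exceptions.
Valence configurations: C⁺ [He]2s²2p¹, Si⁺ [Ne]3s²3p¹, O⁺ [He]2s²2p³.
Approximate IE_2 values (kJ/mol): C 2353, Si 1577, O 3388.
So the second ionization energies run Si < C < O.

O > C > Si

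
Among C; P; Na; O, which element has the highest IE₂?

After 1 electron has been removed, what remains? C⁺ still has 3 valence electrons; P⁺ still has 4 valence electrons; Na⁺ is the bare [Ne] core; O⁺ still has 5 valence electrons.
Core electrons are held far more tightly than valence electrons, so Na tops the IE_2 order.
Valence configurations: C⁺ [He]2s²2p¹, P⁺ [Ne]3s²3p², O⁺ [He]2s²2p³.
The numbers (kJ/mol): C 2353, P 1907, Na 4562, O 3388.
Putting it together, IE_2: P < C < O < Na.

Na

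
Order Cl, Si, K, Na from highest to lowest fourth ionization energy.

Na, K, Cl, Si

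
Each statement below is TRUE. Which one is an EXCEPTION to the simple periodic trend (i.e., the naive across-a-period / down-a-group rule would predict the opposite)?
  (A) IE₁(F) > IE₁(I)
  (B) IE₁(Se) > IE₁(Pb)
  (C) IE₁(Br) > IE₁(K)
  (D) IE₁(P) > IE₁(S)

The general trend: first ionization energy increases across a period and decreases down a group.
(A) F (period 2, group 17) vs I (period 5, group 17): the stated order agrees with the simple trend.
(B) Se (period 4, group 16) vs Pb (period 6, group 14): the stated order agrees with the simple trend.
(C) Br (period 4, group 17) vs K (period 4, group 1): the stated order agrees with the simple trend.
(D) P (period 3, group 15) vs S (period 3, group 16): the stated order contradicts the simple trend.
The exception is (D): S (3p⁴) ionizes more easily than half-filled P (3p³) because the paired 3p electron in S is pushed out by e⁻–e⁻ repulsion.

(D)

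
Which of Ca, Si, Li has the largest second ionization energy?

IE_2 is the cost of taking one more electron from the +1 cation: Ca⁺ still has 1 valence electron; Si⁺ still has 3 valence electrons; Li⁺ is the bare [He] core.
Breaking into a closed-shell core is much more expensive than removing a leftover valence electron — Li has the largest IE_2 here.
Valence configurations: Ca⁺ [Ar]4s¹, Si⁺ [Ne]3s²3p¹.
Tabulated IE_2 (kJ/mol): Ca 1145, Si 1577, Li 7298.
Overall IE_2 order: Ca < Si < Li.

Li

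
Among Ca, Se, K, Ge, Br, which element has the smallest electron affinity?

Ca

K is in period 4, group 1; Ca is in period 4, group 2; Ge is in period 4, group 14; Se is in period 4, group 16; Br is in period 4, group 17.
Atoms with high Z_eff and room in the valence shell (especially the halogens) have the most exothermic electron affinities.
All lie in period 4; the across-period trend (electron affinity increases left to right) applies, with the exception below.
Note the exception: K has a higher electron affinity than Ca, contrary to the simple trend — adding an electron to Ca (ns²) has to open a new, higher-energy np subshell, which is unfavourable.
Approximate values (kJ/mol): K 48, Ca 2, Ge 119, Se 195, Br 325.
The smallest electron affinity among these belongs to Ca.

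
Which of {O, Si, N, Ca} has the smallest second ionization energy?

Ca

After 1 electron has been removed, what remains? O⁺ still has 5 valence electrons; Si⁺ still has 3 valence electrons; N⁺ still has 4 valence electrons; Ca⁺ still has 1 valence electron.
All are still removing valence electrons, so compare the +1 ions as you would atoms: IE_2 generally rises across a period (higher Z_eff) and falls down a group (larger shell), subject to the usual subshell exceptions.
Valence configurations: O⁺ [He]2s²2p³, Si⁺ [Ne]3s²3p¹, N⁺ [He]2s²2p², Ca⁺ [Ar]4s¹.
Approximate IE_2 values (kJ/mol): O 3388, Si 1577, N 2856, Ca 1145.
Overall IE_2 order: Ca < Si < N < O.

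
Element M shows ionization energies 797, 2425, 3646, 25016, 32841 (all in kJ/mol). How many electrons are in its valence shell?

3

Look for the largest jump between consecutive ionization energies: IE4/IE3 ≈ 6.9, far larger than any earlier ratio.
That jump marks the point where a core electron is being removed. So the atom has 3 valence electrons.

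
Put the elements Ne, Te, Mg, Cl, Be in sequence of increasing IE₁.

Be is in period 2, group 2; Ne is in period 2, group 18; Mg is in period 3, group 2; Cl is in period 3, group 17; Te is in period 5, group 16.
IE₁ increases left→right with effective nuclear charge and decreases top→bottom as the valence shell moves farther out.
Here both period and group differ, so the two effects have to be weighed against each other.
Te > Mg: the two effects oppose for this pair; the across-period effect wins (869 vs 738 kJ/mol).
Be > Te: period and group pull opposite ways; the down-group shift dominates (900 vs 869 kJ/mol).
Cl > Be: period and group pull opposite ways; the across-period shift dominates (1251 vs 900 kJ/mol).
Ne > Cl: relative to Cl, both the across-period and down-group shifts push Ne's first ionization energy up.
Tabulated first ionization energy (kJ/mol): Be 900, Ne 2081, Mg 738, Cl 1251, Te 869.
So from lowest to highest: Mg < Te < Be < Cl < Ne.

Mg < Te < Be < Cl < Ne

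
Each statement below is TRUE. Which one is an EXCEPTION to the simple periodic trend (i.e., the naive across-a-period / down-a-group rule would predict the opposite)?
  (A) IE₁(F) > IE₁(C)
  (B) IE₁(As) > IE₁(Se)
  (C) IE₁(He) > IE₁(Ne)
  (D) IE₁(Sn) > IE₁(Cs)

(B)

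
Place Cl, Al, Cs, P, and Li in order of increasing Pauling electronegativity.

Cs < Li < Al < P < Cl

Li is in period 2, group 1; Al is in period 3, group 13; P is in period 3, group 15; Cl is in period 3, group 17; Cs is in period 6, group 1.
Electronegativity increases across a period and decreases down a group, tracking effective nuclear charge and atomic size.
These span different periods and groups, so the two trends combine.
Li > Cs: Li sits above Cs in group 1, so the down-group effect alone puts Li higher.
Al > Li: the two effects oppose for this pair; the across-period effect wins (1.61 vs 0.98).
P > Al: P lies to the right of Al in period 3, so the across-period effect alone puts P higher.
Cl > P: Cl lies to the right of P in period 3, so the across-period effect alone puts Cl higher.
For reference (Pauling): Li 0.98, Al 1.61, P 2.19, Cl 3.16, Cs 0.79.
So from lowest to highest: Cs < Li < Al < P < Cl.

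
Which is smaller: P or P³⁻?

Forming P³⁻ adds 3 electrons to P. More electron–electron repulsion in the same shell, with unchanged nuclear charge, lets the cloud expand.
An anion is larger than its parent atom: P³⁻ > P.

P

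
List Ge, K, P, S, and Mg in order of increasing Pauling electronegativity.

Mg is in period 3, group 2; P is in period 3, group 15; S is in period 3, group 16; K is in period 4, group 1; Ge is in period 4, group 14.
EN rises left→right (higher Z_eff, smaller atoms) and falls top→bottom (larger, more shielded atoms).
Neither a single period nor a single group — weigh both effects.
Mg > K: relative to K, both the across-period and down-group shifts push Mg's electronegativity up.
Ge > Mg: the two effects oppose for this pair; the across-period effect wins (2.01 vs 1.31).
P > Ge: both effects reinforce here, so P is clearly the higher of the two.
S > P: S lies to the right of P in period 3, so the across-period effect alone puts S higher.
For reference (Pauling): Mg 1.31, P 2.19, S 2.58, K 0.82, Ge 2.01.
So from lowest to highest: K < Mg < Ge < P < S.

K < Mg < Ge < P < S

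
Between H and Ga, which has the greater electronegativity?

EN rises left→right (higher Z_eff, smaller atoms) and falls top→bottom (larger, more shielded atoms).
Neither a single period nor a single group — weigh both effects.
H > Ga: the two effects oppose for this pair; the down-group effect wins (2.20 vs 1.81).
Tabulated electronegativity (Pauling): H 2.20, Ga 1.81.
So H has the greater electronegativity (H > Ga).

H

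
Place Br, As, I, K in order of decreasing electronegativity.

Br > I > As > K

K is in period 4, group 1; As is in period 4, group 15; Br is in period 4, group 17; I is in period 5, group 17.
Smaller atoms with higher effective nuclear charge are more electronegative.
Here both period and group differ, so the two effects have to be weighed against each other.
As > K: both are in period 4; the period trend gives As the larger value.
I > As: period and group pull opposite ways; the across-period shift dominates (2.66 vs 2.18).
Br > I: Br sits above I in group 17, so the down-group effect alone puts Br higher.
For reference (Pauling): K 0.82, As 2.18, Br 2.96, I 2.66.
So from highest to lowest: Br > I > As > K.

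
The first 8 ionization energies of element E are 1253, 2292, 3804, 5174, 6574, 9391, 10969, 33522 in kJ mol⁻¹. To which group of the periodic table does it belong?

Look for the largest jump between consecutive ionization energies: IE8/IE7 ≈ 3.1, far larger than any earlier ratio.
That jump marks the point where a core electron is being removed. So the atom has 7 valence electrons.
A main-group element with 7 valence electrons is in group 17.

Group 17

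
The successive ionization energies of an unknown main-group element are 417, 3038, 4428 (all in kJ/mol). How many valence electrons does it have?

1

Look for the largest jump between consecutive ionization energies: IE2/IE1 ≈ 7.3, far larger than any earlier ratio.
That jump marks the point where a core electron is being removed. So the atom has 1 valence electron.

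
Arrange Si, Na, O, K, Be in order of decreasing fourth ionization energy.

Be > Na > O > K > Si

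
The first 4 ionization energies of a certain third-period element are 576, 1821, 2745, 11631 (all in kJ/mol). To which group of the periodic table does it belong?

Group 13

Look for the largest jump between consecutive ionization energies: IE4/IE3 ≈ 4.2, far larger than any earlier ratio.
That jump marks the point where a core electron is being removed. So the atom has 3 valence electrons.
A main-group element with 3 valence electrons is in group 13.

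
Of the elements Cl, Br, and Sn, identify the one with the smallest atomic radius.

Cl is in period 3, group 17; Br is in period 4, group 17; Sn is in period 5, group 14.
Radius decreases left→right (rising Z_eff, same n) and increases top→bottom (higher n).
Here both period and group differ, so the two effects have to be weighed against each other.
Br > Cl: they share group 17; the group trend gives Br the larger value.
Sn > Br: relative to Br, both the across-period and down-group shifts push Sn's atomic radius up.
Tabulated atomic radius (pm): Cl 99, Br 114, Sn 140.
The smallest atomic radius among these belongs to Cl.

Cl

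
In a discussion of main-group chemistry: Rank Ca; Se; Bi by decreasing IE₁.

Ca is in period 4, group 2; Se is in period 4, group 16; Bi is in period 6, group 15.
IE₁ increases left→right with effective nuclear charge and decreases top→bottom as the valence shell moves farther out.
Here both period and group differ, so the two effects have to be weighed against each other.
Bi > Ca: the two effects oppose for this pair; the across-period effect wins (703 vs 590 kJ/mol).
Se > Bi: both effects reinforce here, so Se is clearly the higher of the two.
For reference (kJ/mol): Ca 590, Se 941, Bi 703.
So from highest to lowest: Se > Bi > Ca.

Se > Bi > Ca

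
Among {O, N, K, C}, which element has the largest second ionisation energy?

O

After 1 electron has been removed, what remains? O⁺ still has 5 valence electrons; N⁺ still has 4 valence electrons; K⁺ is the bare [Ar] core; C⁺ still has 3 valence electrons.
Usually core removal costs more than valence removal, but here the competition is close: a tightly held n=2 valence electron can cost more to remove than an n=3 core electron, so the actual values have to decide it.
Valence configurations: O⁺ [He]2s²2p³, N⁺ [He]2s²2p², C⁺ [He]2s²2p¹.
Approximate IE_2 values (kJ/mol): O 3388, N 2856, K 3052, C 2353.
Putting it together, IE_2: C < N < K < O.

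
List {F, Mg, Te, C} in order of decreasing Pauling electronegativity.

F > C > Te > Mg

C is in period 2, group 14; F is in period 2, group 17; Mg is in period 3, group 2; Te is in period 5, group 16.
Electronegativity increases across a period and decreases down a group, tracking effective nuclear charge and atomic size.
Here both period and group differ, so the two effects have to be weighed against each other.
Te > Mg: period and group pull opposite ways; the across-period shift dominates (2.10 vs 1.31).
C > Te: period and group pull opposite ways; the down-group shift dominates (2.55 vs 2.10).
F > C: both are in period 2; the period trend gives F the larger value.
Tabulated electronegativity (Pauling): C 2.55, F 3.98, Mg 1.31, Te 2.10.
So from highest to lowest: F > C > Te > Mg.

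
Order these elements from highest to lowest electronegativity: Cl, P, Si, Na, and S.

Cl > S > P > Si > Na

Na is in period 3, group 1; Si is in period 3, group 14; P is in period 3, group 15; S is in period 3, group 16; Cl is in period 3, group 17.
EN rises left→right (higher Z_eff, smaller atoms) and falls top→bottom (larger, more shielded atoms).
All lie in period 3, so electronegativity increases left to right.
So from highest to lowest: Cl > S > P > Si > Na.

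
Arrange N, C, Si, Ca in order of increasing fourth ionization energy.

The fourth ionization energy removes an electron from the +3 ion. For each element: N³⁺ still has 2 valence electrons; C³⁺ still has 1 valence electron; Si³⁺ still has 1 valence electron; Ca³⁺ is already 1 electron into the core.
Usually core removal costs more than valence removal, but here the competition is close: a tightly held n=2 valence electron can cost more to remove than an n=3 core electron, so the actual values have to decide it.
Valence configurations: N³⁺ [He]2s², C³⁺ [He]2s¹, Si³⁺ [Ne]3s¹.
The numbers (kJ/mol): N 7475, C 6223, Si 4356, Ca 6491.
Putting it together, IE_4: Si < C < Ca < N.

Si, C, Ca, N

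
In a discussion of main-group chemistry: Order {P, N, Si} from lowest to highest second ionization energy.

Si, P, N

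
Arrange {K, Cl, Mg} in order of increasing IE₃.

Cl < K < Mg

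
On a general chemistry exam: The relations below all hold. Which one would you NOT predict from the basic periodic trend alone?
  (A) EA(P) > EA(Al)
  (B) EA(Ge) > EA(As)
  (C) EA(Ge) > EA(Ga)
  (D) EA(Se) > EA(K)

(B)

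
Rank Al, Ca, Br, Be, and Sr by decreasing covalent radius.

Sr > Ca > Al > Br > Be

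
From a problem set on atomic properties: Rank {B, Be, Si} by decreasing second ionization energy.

The second ionization energy removes an electron from the +1 ion. For each element: B⁺ still has 2 valence electrons; Be⁺ still has 1 valence electron; Si⁺ still has 3 valence electrons.
All are still removing valence electrons, so compare the +1 ions as you would atoms: IE_2 generally rises across a period (higher Z_eff) and falls down a group (larger shell), subject to the usual subshell exceptions.
Valence configurations: B⁺ [He]2s², Be⁺ [He]2s¹, Si⁺ [Ne]3s²3p¹.
Approximate IE_2 values (kJ/mol): B 2427, Be 1757, Si 1577.
Hence IE_2: Si < Be < B.

B, Be, Si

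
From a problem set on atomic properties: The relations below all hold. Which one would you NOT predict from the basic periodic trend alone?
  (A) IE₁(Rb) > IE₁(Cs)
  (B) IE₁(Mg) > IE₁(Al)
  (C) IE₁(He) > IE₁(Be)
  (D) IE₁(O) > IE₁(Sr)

(B)

The general trend: first ionization energy increases across a period and decreases down a group.
(A) Rb (period 5, group 1) vs Cs (period 6, group 1): the stated order agrees with the simple trend.
(B) Mg (period 3, group 2) vs Al (period 3, group 13): the stated order contradicts the simple trend.
(C) He (period 1, group 18) vs Be (period 2, group 2): the stated order agrees with the simple trend.
(D) O (period 2, group 16) vs Sr (period 5, group 2): the stated order agrees with the simple trend.
The exception is (B): Al's single 3p electron is easier to remove than one from Mg's filled 3s².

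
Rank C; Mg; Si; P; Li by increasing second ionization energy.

The second ionization energy removes an electron from the +1 ion. For each element: C⁺ still has 3 valence electrons; Mg⁺ still has 1 valence electron; Si⁺ still has 3 valence electrons; P⁺ still has 4 valence electrons; Li⁺ is the bare [He] core.
Core electrons are held far more tightly than valence electrons, so Li tops the IE_2 order.
Valence configurations: C⁺ [He]2s²2p¹, Mg⁺ [Ne]3s¹, Si⁺ [Ne]3s²3p¹, P⁺ [Ne]3s²3p².
Tabulated IE_2 (kJ/mol): C 2353, Mg 1451, Si 1577, P 1907, Li 7298.
Putting it together, IE_2: Mg < Si < P < C < Li.

Mg, Si, P, C, Li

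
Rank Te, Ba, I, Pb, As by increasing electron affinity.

As is in period 4, group 15; Te is in period 5, group 16; I is in period 5, group 17; Ba is in period 6, group 2; Pb is in period 6, group 14.
Adding an electron releases more energy for atoms nearer the top right (short of the noble gases).
These span different periods and groups, so the two trends combine.
Pb > Ba: both are in period 6; the period trend gives Pb the larger value.
As > Pb: relative to Pb, both the across-period and down-group shifts push As's electron affinity up.
Te > As: period and group pull opposite ways; the across-period shift dominates (190 vs 78 kJ/mol).
I > Te: I lies to the right of Te in period 5, so the across-period effect alone puts I higher.
Tabulated electron affinity (kJ/mol): As 78, Te 190, I 295, Ba 14, Pb 35.
So from lowest to highest: Ba < Pb < As < Te < I.

Ba < Pb < As < Te < I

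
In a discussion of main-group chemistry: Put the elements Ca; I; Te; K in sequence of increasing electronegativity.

K is in period 4, group 1; Ca is in period 4, group 2; Te is in period 5, group 16; I is in period 5, group 17.
Smaller atoms with higher effective nuclear charge are more electronegative.
Neither a single period nor a single group — weigh both effects.
Ca > K: both are in period 4; the period trend gives Ca the larger value.
Te > Ca: period and group pull opposite ways; the across-period shift dominates (2.10 vs 1.00).
I > Te: both are in period 5; the period trend gives I the larger value.
Tabulated electronegativity (Pauling): K 0.82, Ca 1.00, Te 2.10, I 2.66.
So from lowest to highest: K < Ca < Te < I.

K < Ca < Te < I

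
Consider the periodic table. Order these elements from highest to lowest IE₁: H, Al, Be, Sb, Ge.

H > Be > Sb > Ge > Al

H is in period 1, group 1; Be is in period 2, group 2; Al is in period 3, group 13; Ge is in period 4, group 14; Sb is in period 5, group 15.
Removing the outermost electron gets harder across a period and easier down a group.
A diagonal step moves right (one effect) and down (the opposite effect) at once.
Ge > Al: the two effects oppose for this pair; the across-period effect wins (762 vs 578 kJ/mol).
Sb > Ge: period and group pull opposite ways; the across-period shift dominates (831 vs 762 kJ/mol).
Be > Sb: the two effects oppose for this pair; the down-group effect wins (900 vs 831 kJ/mol).
H > Be: period and group pull opposite ways; the down-group shift dominates (1312 vs 900 kJ/mol).
Tabulated first ionization energy (kJ/mol): H 1312, Be 900, Al 578, Ge 762, Sb 831.
So from highest to lowest: H > Be > Sb > Ge > Al.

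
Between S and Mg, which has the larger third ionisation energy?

Consider each +2 ion: S²⁺ still has 4 valence electrons; Mg²⁺ is the bare [Ne] core.
Pulling an electron out of a noble-gas core costs far more than removing a remaining valence electron, so Mg sits at the high end of IE_3.
Tabulated IE_3 (kJ/mol): S 3357, Mg 7733.
Hence IE_3: S < Mg.

Mg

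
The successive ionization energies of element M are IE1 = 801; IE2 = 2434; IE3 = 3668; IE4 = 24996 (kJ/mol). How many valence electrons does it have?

Look for the largest jump between consecutive ionization energies: IE4/IE3 ≈ 6.8, far larger than any earlier ratio.
That jump marks the point where a core electron is being removed. So the atom has 3 valence electrons.

3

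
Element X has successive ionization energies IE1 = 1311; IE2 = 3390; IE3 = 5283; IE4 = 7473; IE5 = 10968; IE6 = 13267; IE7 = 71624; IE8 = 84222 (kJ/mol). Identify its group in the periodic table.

Look for the largest jump between consecutive ionization energies: IE7/IE6 ≈ 5.4, far larger than any earlier ratio.
That jump marks the point where a core electron is being removed. So the atom has 6 valence electrons.
A main-group element with 6 valence electrons is in group 16.

Group 16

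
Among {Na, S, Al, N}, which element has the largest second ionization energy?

Na

IE_2 is the cost of taking one more electron from the +1 cation: Na⁺ is the bare [Ne] core; S⁺ still has 5 valence electrons; Al⁺ still has 2 valence electrons; N⁺ still has 4 valence electrons.
Pulling an electron out of a noble-gas core costs far more than removing a remaining valence electron, so Na sits at the high end of IE_2.
Valence configurations: S⁺ [Ne]3s²3p³, Al⁺ [Ne]3s², N⁺ [He]2s²2p².
Approximate IE_2 values (kJ/mol): Na 4562, S 2252, Al 1817, N 2856.
Overall IE_2 order: Al < S < N < Na.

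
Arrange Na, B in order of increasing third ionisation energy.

IE_3 is the cost of taking one more electron from the +2 cation: Na²⁺ is already 1 electron into the core; B²⁺ still has 1 valence electron.
Breaking into a closed-shell core is much more expensive than removing a leftover valence electron — Na has the largest IE_3 here.
Approximate IE_3 values (kJ/mol): Na 6910, B 3660.
Overall IE_3 order: B < Na.

B < Na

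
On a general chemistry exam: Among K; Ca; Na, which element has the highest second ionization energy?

Na

Consider each +1 ion: K⁺ is the bare [Ar] core; Ca⁺ still has 1 valence electron; Na⁺ is the bare [Ne] core.
Pulling an electron out of a noble-gas core costs far more than removing a remaining valence electron, so K and Na sit at the high end of IE_2.
The numbers (kJ/mol): K 3052, Ca 1145, Na 4562.
Overall IE_2 order: Ca < K < Na.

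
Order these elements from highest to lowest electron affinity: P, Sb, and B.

B is in period 2, group 13; P is in period 3, group 15; Sb is in period 5, group 15.
Adding an electron releases more energy for atoms nearer the top right (short of the noble gases).
Neither a single period nor a single group — weigh both effects.
P > B: period and group pull opposite ways; the across-period shift dominates (72 vs 27 kJ/mol).
Sb > P: this pair runs against the simple trend — see the exception note.
Note the exception: Sb has a higher electron affinity than P, contrary to the simple trend — both are half-filled np³, but the pairing/repulsion penalty for the added electron shrinks as the p orbitals become larger and more diffuse down the group, and for Sb that outweighs the weaker nuclear attraction.
For reference (kJ/mol): B 27, P 72, Sb 103.
So from highest to lowest: Sb > P > B.

Sb > P > B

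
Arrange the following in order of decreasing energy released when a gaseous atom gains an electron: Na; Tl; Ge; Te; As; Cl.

Na is in period 3, group 1; Cl is in period 3, group 17; Ge is in period 4, group 14; As is in period 4, group 15; Te is in period 5, group 16; Tl is in period 6, group 13.
Adding an electron releases more energy for atoms nearer the top right (short of the noble gases).
Neither a single period nor a single group — weigh both effects.
Na > Tl: period and group pull opposite ways; the down-group shift dominates (53 vs 19 kJ/mol).
As > Na: period and group pull opposite ways; the across-period shift dominates (78 vs 53 kJ/mol).
Ge > As: this pair runs against the simple trend — see the exception note.
Te > Ge: period and group pull opposite ways; the across-period shift dominates (190 vs 119 kJ/mol).
Cl > Te: relative to Te, both the across-period and down-group shifts push Cl's electron affinity up.
Note the exception: Ge has a higher electron affinity than As, contrary to the simple trend — adding an electron to As's half-filled 4p³ is unfavourable, so Ge (4p²) has the more exothermic EA.
Tabulated electron affinity (kJ/mol): Na 53, Cl 349, Ge 119, As 78, Te 190, Tl 19.
So from highest to lowest: Cl > Te > Ge > As > Na > Tl.

Cl, Te, Ge, As, Na, Tl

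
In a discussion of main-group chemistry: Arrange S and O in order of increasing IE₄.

The fourth ionization energy removes an electron from the +3 ion. For each element: S³⁺ still has 3 valence electrons; O³⁺ still has 3 valence electrons.
All are still removing valence electrons, so compare the +3 ions as you would atoms: IE_4 generally rises across a period (higher Z_eff) and falls down a group (larger shell), subject to the usual subshell exceptions.
Valence configurations: S³⁺ [Ne]3s²3p¹, O³⁺ [He]2s²2p¹.
Approximate IE_4 values (kJ/mol): S 4556, O 7469.
Putting it together, IE_4: S < O.

S < O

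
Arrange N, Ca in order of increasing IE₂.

Ca < N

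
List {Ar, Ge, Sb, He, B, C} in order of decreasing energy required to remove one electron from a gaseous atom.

He, Ar, C, Sb, B, Ge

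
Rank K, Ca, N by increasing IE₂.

Ca < N < K

Consider each +1 ion: K⁺ is the bare [Ar] core; Ca⁺ still has 1 valence electron; N⁺ still has 4 valence electrons.
Core electrons are held far more tightly than valence electrons, so K tops the IE_2 order.
Valence configurations: Ca⁺ [Ar]4s¹, N⁺ [He]2s²2p².
Tabulated IE_2 (kJ/mol): K 3052, Ca 1145, N 2856.
Hence IE_2: Ca < N < K.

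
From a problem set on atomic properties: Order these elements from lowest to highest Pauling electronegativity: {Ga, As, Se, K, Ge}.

K < Ga < Ge < As < Se

K is in period 4, group 1; Ga is in period 4, group 13; Ge is in period 4, group 14; As is in period 4, group 15; Se is in period 4, group 16.
Smaller atoms with higher effective nuclear charge are more electronegative.
All lie in period 4, so electronegativity increases left to right.
So from lowest to highest: K < Ga < Ge < As < Se.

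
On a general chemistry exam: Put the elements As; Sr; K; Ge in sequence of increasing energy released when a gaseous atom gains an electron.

Sr < K < As < Ge

Atoms with high Z_eff and room in the valence shell (especially the halogens) have the most exothermic electron affinities.
Neither a single period nor a single group — weigh both effects.
K > Sr: period and group pull opposite ways; the down-group shift dominates (48 vs 5 kJ/mol).
As > K: both are in period 4; the period trend gives As the larger value.
Ge > As: this pair runs against the simple trend — see the exception note.
Note the exception: Ge has a higher electron affinity than As, contrary to the simple trend — adding an electron to As's half-filled 4p³ is unfavourable, so Ge (4p²) has the more exothermic EA.
Approximate values (kJ/mol): K 48, Ge 119, As 78, Sr 5.
So from lowest to highest: Sr < K < As < Ge.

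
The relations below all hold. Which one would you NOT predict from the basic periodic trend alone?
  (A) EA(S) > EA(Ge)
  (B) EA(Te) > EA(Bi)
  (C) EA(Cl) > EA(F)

The general trend: electron affinity increases across a period and decreases down a group.
(A) S (period 3, group 16) vs Ge (period 4, group 14): the stated order agrees with the simple trend.
(B) Te (period 5, group 16) vs Bi (period 6, group 15): the stated order agrees with the simple trend.
(C) Cl (period 3, group 17) vs F (period 2, group 17): the stated order contradicts the simple trend.
The exception is (C): F's small 2p subshell makes the incoming electron feel strong e⁻–e⁻ repulsion, so Cl actually releases more energy on gaining an electron.

(C)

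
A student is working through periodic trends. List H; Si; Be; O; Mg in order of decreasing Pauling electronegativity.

H is in period 1, group 1; Be is in period 2, group 2; O is in period 2, group 16; Mg is in period 3, group 2; Si is in period 3, group 14.
Smaller atoms with higher effective nuclear charge are more electronegative.
Here both period and group differ, so the two effects have to be weighed against each other.
Be > Mg: Be sits above Mg in group 2, so the down-group effect alone puts Be higher.
Si > Be: period and group pull opposite ways; the across-period shift dominates (1.90 vs 1.57).
H > Si: period and group pull opposite ways; the down-group shift dominates (2.20 vs 1.90).
O > H: period and group pull opposite ways; the across-period shift dominates (3.44 vs 2.20).
For reference (Pauling): H 2.20, Be 1.57, O 3.44, Mg 1.31, Si 1.90.
So from highest to lowest: O > H > Si > Be > Mg.

O, H, Si, Be, Mg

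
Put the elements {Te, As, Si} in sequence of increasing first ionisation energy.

Si is in period 3, group 14; As is in period 4, group 15; Te is in period 5, group 16.
First ionization energy rises across a period (greater Z_eff holds electrons more tightly) and falls down a group (valence electrons are farther from the nucleus).
These sit on a diagonal, where the across-period and down-group effects partly cancel.
Te > Si: the two effects oppose for this pair; the across-period effect wins (869 vs 786 kJ/mol).
As > Te: period and group pull opposite ways; the down-group shift dominates (947 vs 869 kJ/mol).
Tabulated first ionization energy (kJ/mol): Si 786, As 947, Te 869.
So from lowest to highest: Si < Te < As.

Si, Te, As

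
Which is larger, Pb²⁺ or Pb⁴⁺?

Both ions have Z = 82 protons, but Pb⁴⁺ has lost more electrons, so its remaining electrons feel a larger effective nuclear charge per electron and are pulled in more tightly.
Higher positive charge → smaller ion, so Pb²⁺ > Pb⁴⁺.

Pb²⁺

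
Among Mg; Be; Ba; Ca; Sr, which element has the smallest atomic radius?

Be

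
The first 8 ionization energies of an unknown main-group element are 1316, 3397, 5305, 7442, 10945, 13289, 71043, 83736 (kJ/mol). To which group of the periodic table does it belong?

Look for the largest jump between consecutive ionization energies: IE7/IE6 ≈ 5.3, far larger than any earlier ratio.
That jump marks the point where a core electron is being removed. So the atom has 6 valence electrons.
A main-group element with 6 valence electrons is in group 16.

Group 16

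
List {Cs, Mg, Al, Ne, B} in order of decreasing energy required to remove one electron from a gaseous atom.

Ne > B > Mg > Al > Cs

B is in period 2, group 13; Ne is in period 2, group 18; Mg is in period 3, group 2; Al is in period 3, group 13; Cs is in period 6, group 1.
Across a period the outer electron is held more tightly (higher IE₁); down a group it sits in a higher shell, more shielded, and comes off more easily.
Neither a single period nor a single group — weigh both effects.
Al > Cs: both effects reinforce here, so Al is clearly the higher of the two.
Mg > Al: this pair runs against the simple trend — see the exception note.
B > Mg: both effects reinforce here, so B is clearly the higher of the two.
Ne > B: Ne lies to the right of B in period 2, so the across-period effect alone puts Ne higher.
Note the exception: Mg has a higher first ionization energy than Al, contrary to the simple trend — Al's single 3p electron is easier to remove than one from Mg's filled 3s².
Approximate values (kJ/mol): B 801, Ne 2081, Mg 738, Al 578, Cs 376.
So from highest to lowest: Ne > B > Mg > Al > Cs.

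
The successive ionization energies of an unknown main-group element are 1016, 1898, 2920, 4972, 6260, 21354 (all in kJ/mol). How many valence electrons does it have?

5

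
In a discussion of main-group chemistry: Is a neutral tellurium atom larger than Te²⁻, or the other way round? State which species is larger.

Forming Te²⁻ adds 2 electrons to Te. More electron–electron repulsion in the same shell, with unchanged nuclear charge, lets the cloud expand.
An anion is larger than its parent atom: Te²⁻ > Te.

Te²⁻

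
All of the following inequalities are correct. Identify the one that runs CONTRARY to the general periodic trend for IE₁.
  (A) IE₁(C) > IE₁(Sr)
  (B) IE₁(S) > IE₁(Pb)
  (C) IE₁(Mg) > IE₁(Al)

The general trend: IE₁ increases across a period and decreases down a group.
(A) C (period 2, group 14) vs Sr (period 5, group 2): the stated order agrees with the simple trend.
(B) S (period 3, group 16) vs Pb (period 6, group 14): the stated order agrees with the simple trend.
(C) Mg (period 3, group 2) vs Al (period 3, group 13): the stated order contradicts the simple trend.
The exception is (C): Al's single 3p electron is easier to remove than one from Mg's filled 3s².

(C)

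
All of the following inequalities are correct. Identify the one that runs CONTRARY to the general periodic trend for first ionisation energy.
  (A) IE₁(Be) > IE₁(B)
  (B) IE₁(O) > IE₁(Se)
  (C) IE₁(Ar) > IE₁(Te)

The general trend: first ionisation energy increases across a period and decreases down a group.
(A) Be (period 2, group 2) vs B (period 2, group 13): the stated order contradicts the simple trend.
(B) O (period 2, group 16) vs Se (period 4, group 16): the stated order agrees with the simple trend.
(C) Ar (period 3, group 18) vs Te (period 5, group 16): the stated order agrees with the simple trend.
The exception is (A): removing B's lone 2p electron is easier than breaking Be's filled 2s².

(A)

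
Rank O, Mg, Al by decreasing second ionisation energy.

O > Al > Mg

After 1 electron has been removed, what remains? O⁺ still has 5 valence electrons; Mg⁺ still has 1 valence electron; Al⁺ still has 2 valence electrons.
All are still removing valence electrons, so compare the +1 ions as you would atoms: IE_2 generally rises across a period (higher Z_eff) and falls down a group (larger shell), subject to the usual subshell exceptions.
Valence configurations: O⁺ [He]2s²2p³, Mg⁺ [Ne]3s¹, Al⁺ [Ne]3s².
The numbers (kJ/mol): O 3388, Mg 1451, Al 1817.
So the second ionization energies run Mg < Al < O.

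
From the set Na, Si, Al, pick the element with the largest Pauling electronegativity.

Si

Na is in period 3, group 1; Al is in period 3, group 13; Si is in period 3, group 14.
Electronegativity increases across a period and decreases down a group, tracking effective nuclear charge and atomic size.
All lie in period 3, so electronegativity increases left to right.
The largest Pauling electronegativity among these belongs to Si.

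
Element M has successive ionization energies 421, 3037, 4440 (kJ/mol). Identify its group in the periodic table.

Group 1

Look for the largest jump between consecutive ionization energies: IE2/IE1 ≈ 7.2, far larger than any earlier ratio.
That jump marks the point where a core electron is being removed. So the atom has 1 valence electron.
A main-group element with 1 valence electron is in group 1.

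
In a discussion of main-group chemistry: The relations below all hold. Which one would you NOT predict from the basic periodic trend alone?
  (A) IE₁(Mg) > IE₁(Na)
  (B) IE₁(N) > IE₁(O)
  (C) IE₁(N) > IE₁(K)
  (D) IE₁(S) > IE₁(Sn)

The general trend: IE₁ increases across a period and decreases down a group.
(A) Mg (period 3, group 2) vs Na (period 3, group 1): the stated order agrees with the simple trend.
(B) N (period 2, group 15) vs O (period 2, group 16): the stated order contradicts the simple trend.
(C) N (period 2, group 15) vs K (period 4, group 1): the stated order agrees with the simple trend.
(D) S (period 3, group 16) vs Sn (period 5, group 14): the stated order agrees with the simple trend.
The exception is (B): pairing an electron in O's 2p⁴ costs repulsion energy, so O ionizes more easily than half-filled N (2p³).

(B)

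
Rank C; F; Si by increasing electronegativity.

Si < C < F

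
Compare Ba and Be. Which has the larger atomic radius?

Be is in period 2, group 2; Ba is in period 6, group 2.
Moving right in a period, electrons are added to the same shell under a stronger nuclear pull, so atoms get smaller; moving down, a new shell is opened and atoms get larger.
All are in group 2, so atomic radius increases down the group.
So Ba has the larger atomic radius (Ba > Be).

Ba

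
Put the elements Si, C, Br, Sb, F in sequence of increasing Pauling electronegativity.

Si < Sb < C < Br < F

C is in period 2, group 14; F is in period 2, group 17; Si is in period 3, group 14; Br is in period 4, group 17; Sb is in period 5, group 15.
Electronegativity increases across a period and decreases down a group, tracking effective nuclear charge and atomic size.
Here both period and group differ, so the two effects have to be weighed against each other.
Sb > Si: the two effects oppose for this pair; the across-period effect wins (2.05 vs 1.90).
C > Sb: the two effects oppose for this pair; the down-group effect wins (2.55 vs 2.05).
Br > C: period and group pull opposite ways; the across-period shift dominates (2.96 vs 2.55).
F > Br: F sits above Br in group 17, so the down-group effect alone puts F higher.
Approximate values (Pauling): C 2.55, F 3.98, Si 1.90, Br 2.96, Sb 2.05.
So from lowest to highest: Si < Sb < C < Br < F.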